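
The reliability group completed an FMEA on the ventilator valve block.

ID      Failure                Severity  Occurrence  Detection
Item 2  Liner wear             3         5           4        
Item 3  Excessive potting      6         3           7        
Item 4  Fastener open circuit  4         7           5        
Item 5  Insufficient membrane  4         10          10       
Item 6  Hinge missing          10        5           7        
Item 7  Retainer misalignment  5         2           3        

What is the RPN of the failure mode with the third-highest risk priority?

140

RPN = Severity × Occurrence × Detection:
  Item 2: 3 × 5 × 4 = 60
  Item 3: 6 × 3 × 7 = 126
  Item 4: 4 × 7 × 5 = 140
  Item 5: 4 × 10 × 10 = 400
  Item 6: 10 × 5 × 7 = 350
  Item 7: 5 × 2 × 3 = 30
Sorted descending: 400, 350, 140, 126, 60, 30.
The third-highest RPN is 140 (Item 4).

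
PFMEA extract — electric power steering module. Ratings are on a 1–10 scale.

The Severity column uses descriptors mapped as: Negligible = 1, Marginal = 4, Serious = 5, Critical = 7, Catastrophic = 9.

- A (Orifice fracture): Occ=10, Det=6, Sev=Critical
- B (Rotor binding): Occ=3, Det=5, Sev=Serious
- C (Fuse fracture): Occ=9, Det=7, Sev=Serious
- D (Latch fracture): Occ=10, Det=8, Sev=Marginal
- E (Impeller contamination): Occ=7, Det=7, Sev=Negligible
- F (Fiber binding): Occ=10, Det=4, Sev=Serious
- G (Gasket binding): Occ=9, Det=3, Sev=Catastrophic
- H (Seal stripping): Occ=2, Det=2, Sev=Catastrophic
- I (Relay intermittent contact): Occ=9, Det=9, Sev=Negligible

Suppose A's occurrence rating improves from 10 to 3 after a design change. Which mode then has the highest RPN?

RPN = Severity × Occurrence × Detection:
  A: 7 × 10 × 6 = 420
  B: 5 × 3 × 5 = 75
  C: 5 × 9 × 7 = 315
  D: 4 × 10 × 8 = 320
  E: 1 × 7 × 7 = 49
  F: 5 × 10 × 4 = 200
  G: 9 × 9 × 3 = 243
  H: 9 × 2 × 2 = 36
  I: 1 × 9 × 9 = 81
After action: A → 7 × 3 × 6 = 126.
Revised RPNs: D=320, C=315, G=243, F=200, A=126, I=81, B=75, E=49, H=36.
Highest is now D (320).

D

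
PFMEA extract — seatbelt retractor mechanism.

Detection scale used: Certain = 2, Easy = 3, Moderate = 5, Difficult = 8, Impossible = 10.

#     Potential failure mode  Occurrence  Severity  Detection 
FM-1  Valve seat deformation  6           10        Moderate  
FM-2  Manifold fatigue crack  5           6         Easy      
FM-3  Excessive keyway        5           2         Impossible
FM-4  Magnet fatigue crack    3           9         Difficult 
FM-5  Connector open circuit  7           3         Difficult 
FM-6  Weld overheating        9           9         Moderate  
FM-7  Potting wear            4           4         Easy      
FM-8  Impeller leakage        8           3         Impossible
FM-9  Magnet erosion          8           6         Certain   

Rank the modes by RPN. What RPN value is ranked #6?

100

RPN = Severity × Occurrence × Detection:
  FM-1: 10 × 6 × 5 = 300
  FM-2: 6 × 5 × 3 = 90
  FM-3: 2 × 5 × 10 = 100
  FM-4: 9 × 3 × 8 = 216
  FM-5: 3 × 7 × 8 = 168
  FM-6: 9 × 9 × 5 = 405
  FM-7: 4 × 4 × 3 = 48
  FM-8: 3 × 8 × 10 = 240
  FM-9: 6 × 8 × 2 = 96
Sorted descending: 405, 300, 240, 216, 168, 100, 96, 90, 48.
The sixth-highest RPN is 100 (FM-3).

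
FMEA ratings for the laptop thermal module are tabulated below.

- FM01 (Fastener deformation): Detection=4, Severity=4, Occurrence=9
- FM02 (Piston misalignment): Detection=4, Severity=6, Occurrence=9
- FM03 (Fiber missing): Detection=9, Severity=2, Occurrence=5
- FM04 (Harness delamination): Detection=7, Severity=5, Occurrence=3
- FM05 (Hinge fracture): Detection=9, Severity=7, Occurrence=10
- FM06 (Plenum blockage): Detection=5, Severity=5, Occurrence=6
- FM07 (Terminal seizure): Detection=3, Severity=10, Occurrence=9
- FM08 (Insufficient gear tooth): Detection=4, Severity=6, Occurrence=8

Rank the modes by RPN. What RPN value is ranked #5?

150

RPN = Severity × Occurrence × Detection:
  FM01: 4 × 9 × 4 = 144
  FM02: 6 × 9 × 4 = 216
  FM03: 2 × 5 × 9 = 90
  FM04: 5 × 3 × 7 = 105
  FM05: 7 × 10 × 9 = 630
  FM06: 5 × 6 × 5 = 150
  FM07: 10 × 9 × 3 = 270
  FM08: 6 × 8 × 4 = 192
Sorted descending: 630, 270, 216, 192, 150, 144, 105, 90.
The fifth-highest RPN is 150 (FM06).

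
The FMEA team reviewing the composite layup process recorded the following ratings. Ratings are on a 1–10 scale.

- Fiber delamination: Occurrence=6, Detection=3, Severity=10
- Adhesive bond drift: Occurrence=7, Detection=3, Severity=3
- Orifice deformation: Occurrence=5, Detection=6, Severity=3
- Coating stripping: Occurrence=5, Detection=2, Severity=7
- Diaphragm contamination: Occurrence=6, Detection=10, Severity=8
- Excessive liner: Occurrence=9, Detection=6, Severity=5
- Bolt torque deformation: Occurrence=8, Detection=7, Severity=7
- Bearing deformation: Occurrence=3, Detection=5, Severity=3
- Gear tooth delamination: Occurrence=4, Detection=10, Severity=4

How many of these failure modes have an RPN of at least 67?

RPN = Severity × Occurrence × Detection:
  Fiber delamination: 10 × 6 × 3 = 180
  Adhesive bond drift: 3 × 7 × 3 = 63
  Orifice deformation: 3 × 5 × 6 = 90
  Coating stripping: 7 × 5 × 2 = 70
  Diaphragm contamination: 8 × 6 × 10 = 480
  Excessive liner: 5 × 9 × 6 = 270
  Bolt torque deformation: 7 × 8 × 7 = 392
  Bearing deformation: 3 × 3 × 5 = 45
  Gear tooth delamination: 4 × 4 × 10 = 160
Modes with RPN ≥ 67: Fiber delamination (180), Orifice deformation (90), Coating stripping (70), Diaphragm contamination (480), Excessive liner (270), Bolt torque deformation (392), Gear tooth delamination (160) → 7.

7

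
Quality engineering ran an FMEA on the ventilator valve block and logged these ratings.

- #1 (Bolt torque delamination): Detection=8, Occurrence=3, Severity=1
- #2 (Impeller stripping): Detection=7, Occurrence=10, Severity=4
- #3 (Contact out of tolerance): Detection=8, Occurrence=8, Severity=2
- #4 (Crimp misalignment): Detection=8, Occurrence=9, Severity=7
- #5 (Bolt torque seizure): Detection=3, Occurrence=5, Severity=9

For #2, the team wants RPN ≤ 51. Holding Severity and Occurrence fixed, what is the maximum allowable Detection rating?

#2: S=4, O=10, D=7 → current RPN = 280.
Fixed product = 40. Need 40 × D ≤ 51, so D ≤ 51/40 = 1.27.
Maximum integer Detection rating = 1 (gives RPN 40; D=2 would give 80 > 51).

1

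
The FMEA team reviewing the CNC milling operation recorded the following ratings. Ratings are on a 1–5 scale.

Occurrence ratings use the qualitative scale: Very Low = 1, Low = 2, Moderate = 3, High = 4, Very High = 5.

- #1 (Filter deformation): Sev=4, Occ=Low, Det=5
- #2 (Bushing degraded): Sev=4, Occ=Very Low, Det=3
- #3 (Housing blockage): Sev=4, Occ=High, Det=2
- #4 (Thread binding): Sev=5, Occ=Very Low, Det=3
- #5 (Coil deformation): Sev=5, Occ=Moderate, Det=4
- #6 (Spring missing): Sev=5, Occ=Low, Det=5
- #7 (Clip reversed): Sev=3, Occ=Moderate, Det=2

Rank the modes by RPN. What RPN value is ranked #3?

RPN = Severity × Occurrence × Detection:
  #1: 4 × 2 × 5 = 40
  #2: 4 × 1 × 3 = 12
  #3: 4 × 4 × 2 = 32
  #4: 5 × 1 × 3 = 15
  #5: 5 × 3 × 4 = 60
  #6: 5 × 2 × 5 = 50
  #7: 3 × 3 × 2 = 18
Sorted descending: 60, 50, 40, 32, 18, 15, 12.
The third-highest RPN is 40 (#1).

40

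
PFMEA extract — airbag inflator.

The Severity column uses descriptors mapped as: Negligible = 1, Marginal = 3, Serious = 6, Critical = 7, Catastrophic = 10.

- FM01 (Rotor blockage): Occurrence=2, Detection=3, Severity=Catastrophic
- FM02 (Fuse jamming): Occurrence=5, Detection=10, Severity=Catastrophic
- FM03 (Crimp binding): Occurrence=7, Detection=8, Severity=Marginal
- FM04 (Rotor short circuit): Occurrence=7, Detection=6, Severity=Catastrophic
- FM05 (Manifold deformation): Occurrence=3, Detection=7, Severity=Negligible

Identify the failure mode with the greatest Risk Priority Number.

RPN = Severity × Occurrence × Detection:
  FM01: 10 × 2 × 3 = 60
  FM02: 10 × 5 × 10 = 500
  FM03: 3 × 7 × 8 = 168
  FM04: 10 × 7 × 6 = 420
  FM05: 1 × 3 × 7 = 21
Highest RPN is 500 → FM02.

FM02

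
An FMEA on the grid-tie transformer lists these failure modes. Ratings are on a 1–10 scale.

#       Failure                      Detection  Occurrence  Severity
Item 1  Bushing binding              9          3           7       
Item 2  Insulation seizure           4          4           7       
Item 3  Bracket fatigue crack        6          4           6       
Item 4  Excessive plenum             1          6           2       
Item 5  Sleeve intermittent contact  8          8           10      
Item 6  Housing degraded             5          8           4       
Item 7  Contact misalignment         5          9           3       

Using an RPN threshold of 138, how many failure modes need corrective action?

RPN = Severity × Occurrence × Detection:
  Item 1: 7 × 3 × 9 = 189
  Item 2: 7 × 4 × 4 = 112
  Item 3: 6 × 4 × 6 = 144
  Item 4: 2 × 6 × 1 = 12
  Item 5: 10 × 8 × 8 = 640
  Item 6: 4 × 8 × 5 = 160
  Item 7: 3 × 9 × 5 = 135
Modes with RPN ≥ 138: Item 1 (189), Item 3 (144), Item 5 (640), Item 6 (160) → 4.

4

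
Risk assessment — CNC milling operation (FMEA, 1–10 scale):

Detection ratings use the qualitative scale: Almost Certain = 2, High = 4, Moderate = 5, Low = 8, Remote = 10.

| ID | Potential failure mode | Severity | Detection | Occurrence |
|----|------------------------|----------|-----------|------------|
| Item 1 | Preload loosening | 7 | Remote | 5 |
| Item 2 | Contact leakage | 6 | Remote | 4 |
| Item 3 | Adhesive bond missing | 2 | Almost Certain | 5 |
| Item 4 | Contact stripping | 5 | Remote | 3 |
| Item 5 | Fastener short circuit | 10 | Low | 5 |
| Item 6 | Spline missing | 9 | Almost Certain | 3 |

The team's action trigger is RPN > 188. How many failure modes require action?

RPN = Severity × Occurrence × Detection:
  Item 1: 7 × 5 × 10 = 350
  Item 2: 6 × 4 × 10 = 240
  Item 3: 2 × 5 × 2 = 20
  Item 4: 5 × 3 × 10 = 150
  Item 5: 10 × 5 × 8 = 400
  Item 6: 9 × 3 × 2 = 54
Modes with RPN > 188: Item 1 (350), Item 2 (240), Item 5 (400) → 3.

3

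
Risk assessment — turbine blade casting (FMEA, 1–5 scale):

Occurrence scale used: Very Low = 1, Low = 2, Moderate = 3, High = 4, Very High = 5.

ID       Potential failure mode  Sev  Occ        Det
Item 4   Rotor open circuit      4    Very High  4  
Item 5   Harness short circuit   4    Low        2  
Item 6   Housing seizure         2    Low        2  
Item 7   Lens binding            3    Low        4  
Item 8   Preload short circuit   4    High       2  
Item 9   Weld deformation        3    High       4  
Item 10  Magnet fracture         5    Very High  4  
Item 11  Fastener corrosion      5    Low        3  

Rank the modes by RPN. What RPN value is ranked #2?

80

RPN = Severity × Occurrence × Detection:
  Item 4: 4 × 5 × 4 = 80
  Item 5: 4 × 2 × 2 = 16
  Item 6: 2 × 2 × 2 = 8
  Item 7: 3 × 2 × 4 = 24
  Item 8: 4 × 4 × 2 = 32
  Item 9: 3 × 4 × 4 = 48
  Item 10: 5 × 5 × 4 = 100
  Item 11: 5 × 2 × 3 = 30
Sorted descending: 100, 80, 48, 32, 30, 24, 16, 8.
The second-highest RPN is 80 (Item 4).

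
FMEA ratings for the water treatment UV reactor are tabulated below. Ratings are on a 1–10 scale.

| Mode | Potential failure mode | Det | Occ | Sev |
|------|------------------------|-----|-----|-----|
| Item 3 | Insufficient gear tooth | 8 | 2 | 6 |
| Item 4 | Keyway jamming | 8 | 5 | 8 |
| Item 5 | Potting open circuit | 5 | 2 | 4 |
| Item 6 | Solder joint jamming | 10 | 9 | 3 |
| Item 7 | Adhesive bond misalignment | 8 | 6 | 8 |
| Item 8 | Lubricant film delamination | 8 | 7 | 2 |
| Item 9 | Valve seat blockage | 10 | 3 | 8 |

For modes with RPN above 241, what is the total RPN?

974

RPN = Severity × Occurrence × Detection:
  Item 3: 6 × 2 × 8 = 96
  Item 4: 8 × 5 × 8 = 320
  Item 5: 4 × 2 × 5 = 40
  Item 6: 3 × 9 × 10 = 270
  Item 7: 8 × 6 × 8 = 384
  Item 8: 2 × 7 × 8 = 112
  Item 9: 8 × 3 × 10 = 240
RPN > 241: Item 4 (320), Item 6 (270), Item 7 (384).
Sum: 320 + 270 + 384 = 974.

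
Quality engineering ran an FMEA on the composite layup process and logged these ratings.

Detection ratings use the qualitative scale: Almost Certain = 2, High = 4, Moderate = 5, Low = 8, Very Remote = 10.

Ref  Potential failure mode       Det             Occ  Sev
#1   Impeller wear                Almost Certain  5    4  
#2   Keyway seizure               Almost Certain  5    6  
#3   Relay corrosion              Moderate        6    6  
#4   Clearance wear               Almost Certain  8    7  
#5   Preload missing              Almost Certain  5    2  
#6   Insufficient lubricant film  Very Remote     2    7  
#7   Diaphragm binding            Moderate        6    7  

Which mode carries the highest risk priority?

#7

RPN = Severity × Occurrence × Detection:
  #1: 4 × 5 × 2 = 40
  #2: 6 × 5 × 2 = 60
  #3: 6 × 6 × 5 = 180
  #4: 7 × 8 × 2 = 112
  #5: 2 × 5 × 2 = 20
  #6: 7 × 2 × 10 = 140
  #7: 7 × 6 × 5 = 210
Highest RPN is 210 → #7.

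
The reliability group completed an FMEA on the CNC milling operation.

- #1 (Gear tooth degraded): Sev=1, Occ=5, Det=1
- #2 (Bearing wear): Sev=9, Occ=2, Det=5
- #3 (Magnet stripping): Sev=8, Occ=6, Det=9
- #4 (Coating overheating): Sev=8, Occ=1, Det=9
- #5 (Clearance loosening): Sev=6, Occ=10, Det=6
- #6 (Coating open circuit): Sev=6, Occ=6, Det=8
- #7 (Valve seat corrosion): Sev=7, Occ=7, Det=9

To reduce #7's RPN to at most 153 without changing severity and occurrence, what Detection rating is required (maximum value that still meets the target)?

#7: S=7, O=7, D=9 → current RPN = 441.
Fixed product = 49. Need 49 × D ≤ 153, so D ≤ 153/49 = 3.12.
Maximum integer Detection rating = 3 (gives RPN 147; D=4 would give 196 > 153).

3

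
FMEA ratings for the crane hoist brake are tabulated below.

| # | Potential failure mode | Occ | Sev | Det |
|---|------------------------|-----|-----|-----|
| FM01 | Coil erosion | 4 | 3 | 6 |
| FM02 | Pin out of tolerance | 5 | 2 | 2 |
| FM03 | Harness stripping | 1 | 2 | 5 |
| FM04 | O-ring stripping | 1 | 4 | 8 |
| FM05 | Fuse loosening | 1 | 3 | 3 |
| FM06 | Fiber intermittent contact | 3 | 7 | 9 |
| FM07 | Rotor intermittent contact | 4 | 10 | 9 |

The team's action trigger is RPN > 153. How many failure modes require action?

2

RPN = Severity × Occurrence × Detection:
  FM01: 3 × 4 × 6 = 72
  FM02: 2 × 5 × 2 = 20
  FM03: 2 × 1 × 5 = 10
  FM04: 4 × 1 × 8 = 32
  FM05: 3 × 1 × 3 = 9
  FM06: 7 × 3 × 9 = 189
  FM07: 10 × 4 × 9 = 360
Modes with RPN > 153: FM06 (189), FM07 (360) → 2.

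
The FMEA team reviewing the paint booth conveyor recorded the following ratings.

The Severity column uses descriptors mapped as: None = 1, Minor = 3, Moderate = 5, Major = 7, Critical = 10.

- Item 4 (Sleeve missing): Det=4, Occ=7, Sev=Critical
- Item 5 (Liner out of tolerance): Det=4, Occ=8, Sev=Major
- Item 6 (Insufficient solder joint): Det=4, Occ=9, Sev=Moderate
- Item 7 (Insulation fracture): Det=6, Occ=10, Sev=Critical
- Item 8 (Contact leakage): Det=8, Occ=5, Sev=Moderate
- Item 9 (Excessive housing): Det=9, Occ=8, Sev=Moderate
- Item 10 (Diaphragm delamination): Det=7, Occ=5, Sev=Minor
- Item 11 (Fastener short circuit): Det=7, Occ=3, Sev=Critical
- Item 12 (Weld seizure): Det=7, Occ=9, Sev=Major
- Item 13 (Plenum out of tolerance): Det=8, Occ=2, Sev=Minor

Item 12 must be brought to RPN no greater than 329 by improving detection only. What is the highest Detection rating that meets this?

Item 12: S=7, O=9, D=7 → current RPN = 441.
Fixed product = 63. Need 63 × D ≤ 329, so D ≤ 329/63 = 5.22.
Maximum integer Detection rating = 5 (gives RPN 315; D=6 would give 378 > 329).

5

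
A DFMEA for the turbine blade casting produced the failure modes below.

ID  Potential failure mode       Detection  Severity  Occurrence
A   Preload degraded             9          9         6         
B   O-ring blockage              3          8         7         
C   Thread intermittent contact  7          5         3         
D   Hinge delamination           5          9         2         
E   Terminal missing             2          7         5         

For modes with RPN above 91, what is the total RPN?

RPN = Severity × Occurrence × Detection:
  A: 9 × 6 × 9 = 486
  B: 8 × 7 × 3 = 168
  C: 5 × 3 × 7 = 105
  D: 9 × 2 × 5 = 90
  E: 7 × 5 × 2 = 70
RPN > 91: A (486), B (168), C (105).
Sum: 486 + 168 + 105 = 759.

759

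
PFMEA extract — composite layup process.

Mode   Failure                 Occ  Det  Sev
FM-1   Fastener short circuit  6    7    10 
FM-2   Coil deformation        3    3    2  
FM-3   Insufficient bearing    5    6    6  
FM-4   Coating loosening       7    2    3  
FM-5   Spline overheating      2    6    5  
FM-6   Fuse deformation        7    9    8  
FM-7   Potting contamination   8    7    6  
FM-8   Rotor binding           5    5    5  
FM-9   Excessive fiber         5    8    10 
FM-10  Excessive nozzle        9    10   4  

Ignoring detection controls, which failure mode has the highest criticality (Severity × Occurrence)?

Criticality = Severity × Occurrence:
  FM-1: 10 × 6 = 60
  FM-2: 2 × 3 = 6
  FM-3: 6 × 5 = 30
  FM-4: 3 × 7 = 21
  FM-5: 5 × 2 = 10
  FM-6: 8 × 7 = 56
  FM-7: 6 × 8 = 48
  FM-8: 5 × 5 = 25
  FM-9: 10 × 5 = 50
  FM-10: 4 × 9 = 36
Highest criticality is 60 → FM-1.

FM-1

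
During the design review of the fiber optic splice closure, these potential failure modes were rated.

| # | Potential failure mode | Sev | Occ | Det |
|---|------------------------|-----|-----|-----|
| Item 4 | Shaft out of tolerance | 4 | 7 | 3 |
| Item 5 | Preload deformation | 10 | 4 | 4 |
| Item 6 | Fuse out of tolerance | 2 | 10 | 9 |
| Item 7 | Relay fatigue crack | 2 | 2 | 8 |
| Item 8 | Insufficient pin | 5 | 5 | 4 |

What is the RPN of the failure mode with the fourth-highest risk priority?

84

RPN = Severity × Occurrence × Detection:
  Item 4: 4 × 7 × 3 = 84
  Item 5: 10 × 4 × 4 = 160
  Item 6: 2 × 10 × 9 = 180
  Item 7: 2 × 2 × 8 = 32
  Item 8: 5 × 5 × 4 = 100
Sorted descending: 180, 160, 100, 84, 32.
The fourth-highest RPN is 84 (Item 4).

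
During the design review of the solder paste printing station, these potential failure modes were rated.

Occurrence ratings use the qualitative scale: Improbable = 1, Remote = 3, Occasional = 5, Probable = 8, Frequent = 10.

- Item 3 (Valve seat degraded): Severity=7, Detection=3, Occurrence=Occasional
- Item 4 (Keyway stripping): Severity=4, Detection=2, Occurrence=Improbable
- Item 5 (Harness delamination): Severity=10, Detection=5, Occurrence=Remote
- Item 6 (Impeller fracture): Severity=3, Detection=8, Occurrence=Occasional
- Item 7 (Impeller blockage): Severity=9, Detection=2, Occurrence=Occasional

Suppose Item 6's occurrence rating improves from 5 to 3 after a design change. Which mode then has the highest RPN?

Item 5

RPN = Severity × Occurrence × Detection:
  Item 3: 7 × 5 × 3 = 105
  Item 4: 4 × 1 × 2 = 8
  Item 5: 10 × 3 × 5 = 150
  Item 6: 3 × 5 × 8 = 120
  Item 7: 9 × 5 × 2 = 90
After action: Item 6 → 3 × 3 × 8 = 72.
Revised RPNs: Item 5=150, Item 3=105, Item 7=90, Item 6=72, Item 4=8.
Highest is now Item 5 (150).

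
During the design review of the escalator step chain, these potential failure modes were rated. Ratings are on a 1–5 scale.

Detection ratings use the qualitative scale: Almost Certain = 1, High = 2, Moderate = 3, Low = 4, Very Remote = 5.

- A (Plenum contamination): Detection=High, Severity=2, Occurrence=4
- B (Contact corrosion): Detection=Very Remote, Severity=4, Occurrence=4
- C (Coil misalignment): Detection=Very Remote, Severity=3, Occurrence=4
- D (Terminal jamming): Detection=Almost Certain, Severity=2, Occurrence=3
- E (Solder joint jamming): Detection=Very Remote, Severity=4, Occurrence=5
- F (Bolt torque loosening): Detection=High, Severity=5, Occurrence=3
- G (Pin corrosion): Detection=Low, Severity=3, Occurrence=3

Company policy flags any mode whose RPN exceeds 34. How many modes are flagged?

4

RPN = Severity × Occurrence × Detection:
  A: 2 × 4 × 2 = 16
  B: 4 × 4 × 5 = 80
  C: 3 × 4 × 5 = 60
  D: 2 × 3 × 1 = 6
  E: 4 × 5 × 5 = 100
  F: 5 × 3 × 2 = 30
  G: 3 × 3 × 4 = 36
Modes with RPN > 34: B (80), C (60), E (100), G (36) → 4.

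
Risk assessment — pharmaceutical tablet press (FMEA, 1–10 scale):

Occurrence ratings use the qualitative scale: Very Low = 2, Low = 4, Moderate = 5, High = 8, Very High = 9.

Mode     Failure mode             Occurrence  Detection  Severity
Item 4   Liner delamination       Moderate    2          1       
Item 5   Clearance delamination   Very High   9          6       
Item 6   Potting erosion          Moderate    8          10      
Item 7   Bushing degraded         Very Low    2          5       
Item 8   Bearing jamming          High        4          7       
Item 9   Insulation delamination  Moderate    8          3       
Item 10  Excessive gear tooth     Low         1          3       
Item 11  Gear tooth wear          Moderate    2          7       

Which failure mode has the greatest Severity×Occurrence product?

Item 8

Criticality = Severity × Occurrence:
  Item 4: 1 × 5 = 5
  Item 5: 6 × 9 = 54
  Item 6: 10 × 5 = 50
  Item 7: 5 × 2 = 10
  Item 8: 7 × 8 = 56
  Item 9: 3 × 5 = 15
  Item 10: 3 × 4 = 12
  Item 11: 7 × 5 = 35
Highest criticality is 56 → Item 8.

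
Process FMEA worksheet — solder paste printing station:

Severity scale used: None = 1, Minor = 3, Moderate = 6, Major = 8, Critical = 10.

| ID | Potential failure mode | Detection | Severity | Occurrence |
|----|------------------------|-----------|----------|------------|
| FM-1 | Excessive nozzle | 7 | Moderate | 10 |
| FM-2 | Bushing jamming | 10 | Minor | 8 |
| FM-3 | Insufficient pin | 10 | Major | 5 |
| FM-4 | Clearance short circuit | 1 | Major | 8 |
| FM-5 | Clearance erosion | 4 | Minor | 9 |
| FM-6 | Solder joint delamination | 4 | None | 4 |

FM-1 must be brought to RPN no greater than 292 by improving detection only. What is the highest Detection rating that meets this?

FM-1: S=6, O=10, D=7 → current RPN = 420.
Fixed product = 60. Need 60 × D ≤ 292, so D ≤ 292/60 = 4.87.
Maximum integer Detection rating = 4 (gives RPN 240; D=5 would give 300 > 292).

4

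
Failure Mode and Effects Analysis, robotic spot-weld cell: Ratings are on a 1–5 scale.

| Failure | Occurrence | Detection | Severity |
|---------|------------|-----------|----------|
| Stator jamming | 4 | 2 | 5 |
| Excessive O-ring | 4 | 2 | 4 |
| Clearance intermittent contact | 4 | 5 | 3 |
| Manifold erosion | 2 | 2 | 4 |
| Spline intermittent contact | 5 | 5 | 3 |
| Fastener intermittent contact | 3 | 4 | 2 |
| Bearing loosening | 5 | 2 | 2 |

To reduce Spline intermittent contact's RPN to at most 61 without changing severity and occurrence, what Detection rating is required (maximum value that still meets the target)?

Spline intermittent contact: S=3, O=5, D=5 → current RPN = 75.
Fixed product = 15. Need 15 × D ≤ 61, so D ≤ 61/15 = 4.07.
Maximum integer Detection rating = 4 (gives RPN 60; D=5 would give 75 > 61).

4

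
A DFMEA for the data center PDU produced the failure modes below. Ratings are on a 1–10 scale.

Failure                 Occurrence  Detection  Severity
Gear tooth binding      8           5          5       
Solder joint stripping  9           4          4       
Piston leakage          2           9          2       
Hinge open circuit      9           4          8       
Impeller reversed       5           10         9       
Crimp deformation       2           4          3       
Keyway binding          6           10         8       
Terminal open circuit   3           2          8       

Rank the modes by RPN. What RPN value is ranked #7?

36

RPN = Severity × Occurrence × Detection:
  Gear tooth binding: 5 × 8 × 5 = 200
  Solder joint stripping: 4 × 9 × 4 = 144
  Piston leakage: 2 × 2 × 9 = 36
  Hinge open circuit: 8 × 9 × 4 = 288
  Impeller reversed: 9 × 5 × 10 = 450
  Crimp deformation: 3 × 2 × 4 = 24
  Keyway binding: 8 × 6 × 10 = 480
  Terminal open circuit: 8 × 3 × 2 = 48
Sorted descending: 480, 450, 288, 200, 144, 48, 36, 24.
The seventh-highest RPN is 36 (Piston leakage).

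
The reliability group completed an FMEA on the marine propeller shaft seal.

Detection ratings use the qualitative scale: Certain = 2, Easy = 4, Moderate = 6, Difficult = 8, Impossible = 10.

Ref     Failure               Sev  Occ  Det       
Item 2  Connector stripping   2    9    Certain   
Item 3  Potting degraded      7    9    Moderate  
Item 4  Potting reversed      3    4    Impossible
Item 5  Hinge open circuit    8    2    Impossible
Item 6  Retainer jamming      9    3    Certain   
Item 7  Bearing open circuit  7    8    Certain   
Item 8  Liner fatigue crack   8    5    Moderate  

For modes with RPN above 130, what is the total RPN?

RPN = Severity × Occurrence × Detection:
  Item 2: 2 × 9 × 2 = 36
  Item 3: 7 × 9 × 6 = 378
  Item 4: 3 × 4 × 10 = 120
  Item 5: 8 × 2 × 10 = 160
  Item 6: 9 × 3 × 2 = 54
  Item 7: 7 × 8 × 2 = 112
  Item 8: 8 × 5 × 6 = 240
RPN > 130: Item 3 (378), Item 5 (160), Item 8 (240).
Sum: 378 + 160 + 240 = 778.

778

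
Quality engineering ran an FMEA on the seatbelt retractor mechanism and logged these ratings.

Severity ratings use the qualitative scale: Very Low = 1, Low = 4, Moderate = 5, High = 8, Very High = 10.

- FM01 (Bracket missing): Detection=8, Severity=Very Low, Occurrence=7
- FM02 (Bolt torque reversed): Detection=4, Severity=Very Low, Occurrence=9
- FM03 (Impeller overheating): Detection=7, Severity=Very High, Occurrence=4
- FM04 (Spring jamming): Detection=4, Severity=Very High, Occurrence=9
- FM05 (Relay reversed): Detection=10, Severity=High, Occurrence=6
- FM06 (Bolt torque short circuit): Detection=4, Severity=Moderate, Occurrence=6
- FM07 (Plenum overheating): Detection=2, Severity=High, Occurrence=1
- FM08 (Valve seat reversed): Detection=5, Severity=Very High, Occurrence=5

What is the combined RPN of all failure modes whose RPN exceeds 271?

RPN = Severity × Occurrence × Detection:
  FM01: 1 × 7 × 8 = 56
  FM02: 1 × 9 × 4 = 36
  FM03: 10 × 4 × 7 = 280
  FM04: 10 × 9 × 4 = 360
  FM05: 8 × 6 × 10 = 480
  FM06: 5 × 6 × 4 = 120
  FM07: 8 × 1 × 2 = 16
  FM08: 10 × 5 × 5 = 250
RPN > 271: FM03 (280), FM04 (360), FM05 (480).
Sum: 280 + 360 + 480 = 1120.

1120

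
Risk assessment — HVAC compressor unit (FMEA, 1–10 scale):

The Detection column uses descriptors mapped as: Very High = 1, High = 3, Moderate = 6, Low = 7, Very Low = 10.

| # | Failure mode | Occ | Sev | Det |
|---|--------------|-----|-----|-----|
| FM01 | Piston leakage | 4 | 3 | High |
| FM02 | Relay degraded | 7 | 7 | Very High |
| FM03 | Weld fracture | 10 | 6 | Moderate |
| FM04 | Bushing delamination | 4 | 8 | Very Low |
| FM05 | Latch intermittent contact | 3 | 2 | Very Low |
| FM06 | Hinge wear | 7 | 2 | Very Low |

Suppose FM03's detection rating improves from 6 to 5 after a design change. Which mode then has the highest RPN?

RPN = Severity × Occurrence × Detection:
  FM01: 3 × 4 × 3 = 36
  FM02: 7 × 7 × 1 = 49
  FM03: 6 × 10 × 6 = 360
  FM04: 8 × 4 × 10 = 320
  FM05: 2 × 3 × 10 = 60
  FM06: 2 × 7 × 10 = 140
After action: FM03 → 6 × 10 × 5 = 300.
Revised RPNs: FM04=320, FM03=300, FM06=140, FM05=60, FM02=49, FM01=36.
Highest is now FM04 (320).

FM04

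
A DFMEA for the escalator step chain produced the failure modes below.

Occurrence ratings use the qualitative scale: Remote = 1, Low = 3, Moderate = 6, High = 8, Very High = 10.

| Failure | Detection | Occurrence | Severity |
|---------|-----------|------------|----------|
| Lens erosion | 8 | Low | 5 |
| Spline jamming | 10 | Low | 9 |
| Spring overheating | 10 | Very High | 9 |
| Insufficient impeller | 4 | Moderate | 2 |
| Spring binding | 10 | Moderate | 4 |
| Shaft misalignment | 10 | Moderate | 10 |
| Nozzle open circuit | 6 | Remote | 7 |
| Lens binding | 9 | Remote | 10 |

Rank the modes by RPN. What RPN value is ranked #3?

270

RPN = Severity × Occurrence × Detection:
  Lens erosion: 5 × 3 × 8 = 120
  Spline jamming: 9 × 3 × 10 = 270
  Spring overheating: 9 × 10 × 10 = 900
  Insufficient impeller: 2 × 6 × 4 = 48
  Spring binding: 4 × 6 × 10 = 240
  Shaft misalignment: 10 × 6 × 10 = 600
  Nozzle open circuit: 7 × 1 × 6 = 42
  Lens binding: 10 × 1 × 9 = 90
Sorted descending: 900, 600, 270, 240, 120, 90, 48, 42.
The third-highest RPN is 270 (Spline jamming).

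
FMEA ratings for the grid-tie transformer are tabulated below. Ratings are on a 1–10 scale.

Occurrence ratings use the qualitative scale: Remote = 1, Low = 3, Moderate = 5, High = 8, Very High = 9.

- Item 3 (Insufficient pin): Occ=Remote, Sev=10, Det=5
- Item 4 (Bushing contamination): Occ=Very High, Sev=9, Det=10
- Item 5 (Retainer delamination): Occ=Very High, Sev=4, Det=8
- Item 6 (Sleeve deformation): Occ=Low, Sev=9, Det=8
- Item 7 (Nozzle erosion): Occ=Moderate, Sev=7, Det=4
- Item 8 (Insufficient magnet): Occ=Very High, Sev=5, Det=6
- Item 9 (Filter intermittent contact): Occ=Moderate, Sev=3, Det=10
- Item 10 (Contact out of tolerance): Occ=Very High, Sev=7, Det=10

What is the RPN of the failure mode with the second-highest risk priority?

630

RPN = Severity × Occurrence × Detection:
  Item 3: 10 × 1 × 5 = 50
  Item 4: 9 × 9 × 10 = 810
  Item 5: 4 × 9 × 8 = 288
  Item 6: 9 × 3 × 8 = 216
  Item 7: 7 × 5 × 4 = 140
  Item 8: 5 × 9 × 6 = 270
  Item 9: 3 × 5 × 10 = 150
  Item 10: 7 × 9 × 10 = 630
Sorted descending: 810, 630, 288, 270, 216, 150, 140, 50.
The second-highest RPN is 630 (Item 10).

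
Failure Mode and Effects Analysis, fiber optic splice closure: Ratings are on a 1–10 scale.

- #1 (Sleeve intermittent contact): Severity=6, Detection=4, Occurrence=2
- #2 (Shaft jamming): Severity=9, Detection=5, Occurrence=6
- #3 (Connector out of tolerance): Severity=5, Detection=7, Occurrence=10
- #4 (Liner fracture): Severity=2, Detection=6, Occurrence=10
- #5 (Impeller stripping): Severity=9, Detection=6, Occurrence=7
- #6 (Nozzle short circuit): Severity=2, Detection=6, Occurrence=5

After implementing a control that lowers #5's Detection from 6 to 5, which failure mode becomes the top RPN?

#3

RPN = Severity × Occurrence × Detection:
  #1: 6 × 2 × 4 = 48
  #2: 9 × 6 × 5 = 270
  #3: 5 × 10 × 7 = 350
  #4: 2 × 10 × 6 = 120
  #5: 9 × 7 × 6 = 378
  #6: 2 × 5 × 6 = 60
After action: #5 → 9 × 7 × 5 = 315.
Revised RPNs: #3=350, #5=315, #2=270, #4=120, #6=60, #1=48.
Highest is now #3 (350).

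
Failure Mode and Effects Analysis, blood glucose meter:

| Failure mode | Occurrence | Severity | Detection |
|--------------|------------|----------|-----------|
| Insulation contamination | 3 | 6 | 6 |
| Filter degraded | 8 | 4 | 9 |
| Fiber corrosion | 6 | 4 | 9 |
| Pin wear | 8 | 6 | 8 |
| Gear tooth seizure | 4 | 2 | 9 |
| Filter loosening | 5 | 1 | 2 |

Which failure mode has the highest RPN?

RPN = Severity × Occurrence × Detection:
  Insulation contamination: 6 × 3 × 6 = 108
  Filter degraded: 4 × 8 × 9 = 288
  Fiber corrosion: 4 × 6 × 9 = 216
  Pin wear: 6 × 8 × 8 = 384
  Gear tooth seizure: 2 × 4 × 9 = 72
  Filter loosening: 1 × 5 × 2 = 10
Highest RPN is 384 → Pin wear.

Pin wear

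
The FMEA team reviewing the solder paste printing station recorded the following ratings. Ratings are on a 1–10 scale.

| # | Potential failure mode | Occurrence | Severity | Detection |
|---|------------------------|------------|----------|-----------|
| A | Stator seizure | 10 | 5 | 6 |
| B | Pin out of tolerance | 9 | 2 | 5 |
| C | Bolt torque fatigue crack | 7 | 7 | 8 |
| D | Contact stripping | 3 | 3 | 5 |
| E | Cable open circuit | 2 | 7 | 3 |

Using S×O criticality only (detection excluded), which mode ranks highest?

A

Criticality = Severity × Occurrence:
  A: 5 × 10 = 50
  B: 2 × 9 = 18
  C: 7 × 7 = 49
  D: 3 × 3 = 9
  E: 7 × 2 = 14
Highest criticality is 50 → A.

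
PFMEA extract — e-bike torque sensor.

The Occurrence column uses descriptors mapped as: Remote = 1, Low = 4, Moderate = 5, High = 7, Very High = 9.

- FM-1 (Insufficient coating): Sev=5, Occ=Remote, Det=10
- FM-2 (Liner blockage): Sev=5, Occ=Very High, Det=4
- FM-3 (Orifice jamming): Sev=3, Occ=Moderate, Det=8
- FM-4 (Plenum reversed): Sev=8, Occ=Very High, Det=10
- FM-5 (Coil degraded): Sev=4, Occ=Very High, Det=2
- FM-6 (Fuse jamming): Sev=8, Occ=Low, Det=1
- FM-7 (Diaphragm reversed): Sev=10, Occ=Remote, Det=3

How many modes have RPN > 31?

6

RPN = Severity × Occurrence × Detection:
  FM-1: 5 × 1 × 10 = 50
  FM-2: 5 × 9 × 4 = 180
  FM-3: 3 × 5 × 8 = 120
  FM-4: 8 × 9 × 10 = 720
  FM-5: 4 × 9 × 2 = 72
  FM-6: 8 × 4 × 1 = 32
  FM-7: 10 × 1 × 3 = 30
Modes with RPN > 31: FM-1 (50), FM-2 (180), FM-3 (120), FM-4 (720), FM-5 (72), FM-6 (32) → 6.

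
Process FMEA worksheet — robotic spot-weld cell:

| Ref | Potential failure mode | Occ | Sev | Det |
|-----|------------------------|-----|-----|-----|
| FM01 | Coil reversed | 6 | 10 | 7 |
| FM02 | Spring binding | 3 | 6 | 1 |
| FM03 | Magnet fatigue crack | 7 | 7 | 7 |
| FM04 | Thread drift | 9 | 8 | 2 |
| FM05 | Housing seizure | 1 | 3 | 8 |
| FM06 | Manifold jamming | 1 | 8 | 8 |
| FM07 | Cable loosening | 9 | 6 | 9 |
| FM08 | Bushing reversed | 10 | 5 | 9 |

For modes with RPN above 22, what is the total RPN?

1931

RPN = Severity × Occurrence × Detection:
  FM01: 10 × 6 × 7 = 420
  FM02: 6 × 3 × 1 = 18
  FM03: 7 × 7 × 7 = 343
  FM04: 8 × 9 × 2 = 144
  FM05: 3 × 1 × 8 = 24
  FM06: 8 × 1 × 8 = 64
  FM07: 6 × 9 × 9 = 486
  FM08: 5 × 10 × 9 = 450
RPN > 22: FM01 (420), FM03 (343), FM04 (144), FM05 (24), FM06 (64), FM07 (486), FM08 (450).
Sum: 420 + 343 + 144 + 24 + 64 + 486 + 450 = 1931.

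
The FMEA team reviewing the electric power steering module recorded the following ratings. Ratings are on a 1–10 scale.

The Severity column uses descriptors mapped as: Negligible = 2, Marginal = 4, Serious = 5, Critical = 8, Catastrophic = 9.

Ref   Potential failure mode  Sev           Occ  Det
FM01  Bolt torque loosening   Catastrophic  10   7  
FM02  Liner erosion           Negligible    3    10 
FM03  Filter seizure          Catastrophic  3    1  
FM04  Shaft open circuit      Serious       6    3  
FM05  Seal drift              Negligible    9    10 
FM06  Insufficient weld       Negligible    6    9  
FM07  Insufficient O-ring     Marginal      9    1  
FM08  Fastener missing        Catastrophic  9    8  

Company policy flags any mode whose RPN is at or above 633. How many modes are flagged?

RPN = Severity × Occurrence × Detection:
  FM01: 9 × 10 × 7 = 630
  FM02: 2 × 3 × 10 = 60
  FM03: 9 × 3 × 1 = 27
  FM04: 5 × 6 × 3 = 90
  FM05: 2 × 9 × 10 = 180
  FM06: 2 × 6 × 9 = 108
  FM07: 4 × 9 × 1 = 36
  FM08: 9 × 9 × 8 = 648
Modes with RPN ≥ 633: FM08 (648) → 1.

1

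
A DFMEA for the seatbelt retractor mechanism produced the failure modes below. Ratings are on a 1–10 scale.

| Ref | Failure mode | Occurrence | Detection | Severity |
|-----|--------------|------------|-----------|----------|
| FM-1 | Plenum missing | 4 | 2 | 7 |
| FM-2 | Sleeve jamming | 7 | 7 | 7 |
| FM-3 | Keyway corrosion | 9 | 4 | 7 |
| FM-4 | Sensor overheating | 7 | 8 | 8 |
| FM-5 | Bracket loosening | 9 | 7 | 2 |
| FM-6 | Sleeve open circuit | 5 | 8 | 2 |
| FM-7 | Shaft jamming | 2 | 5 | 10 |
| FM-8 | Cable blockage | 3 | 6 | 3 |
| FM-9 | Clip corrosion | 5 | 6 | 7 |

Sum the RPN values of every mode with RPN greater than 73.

1559

RPN = Severity × Occurrence × Detection:
  FM-1: 7 × 4 × 2 = 56
  FM-2: 7 × 7 × 7 = 343
  FM-3: 7 × 9 × 4 = 252
  FM-4: 8 × 7 × 8 = 448
  FM-5: 2 × 9 × 7 = 126
  FM-6: 2 × 5 × 8 = 80
  FM-7: 10 × 2 × 5 = 100
  FM-8: 3 × 3 × 6 = 54
  FM-9: 7 × 5 × 6 = 210
RPN > 73: FM-2 (343), FM-3 (252), FM-4 (448), FM-5 (126), FM-6 (80), FM-7 (100), FM-9 (210).
Sum: 343 + 252 + 448 + 126 + 80 + 100 + 210 = 1559.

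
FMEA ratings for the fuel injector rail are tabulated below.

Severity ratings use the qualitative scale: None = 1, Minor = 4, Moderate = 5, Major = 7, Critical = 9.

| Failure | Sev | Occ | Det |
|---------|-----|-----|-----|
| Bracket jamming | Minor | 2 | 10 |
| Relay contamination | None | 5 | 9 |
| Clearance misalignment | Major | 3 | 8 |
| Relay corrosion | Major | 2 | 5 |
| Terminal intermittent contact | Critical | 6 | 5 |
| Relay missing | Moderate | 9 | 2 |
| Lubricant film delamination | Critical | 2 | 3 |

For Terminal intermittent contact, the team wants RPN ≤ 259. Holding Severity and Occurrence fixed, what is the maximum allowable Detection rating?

4

Terminal intermittent contact: S=9, O=6, D=5 → current RPN = 270.
Fixed product = 54. Need 54 × D ≤ 259, so D ≤ 259/54 = 4.80.
Maximum integer Detection rating = 4 (gives RPN 216; D=5 would give 270 > 259).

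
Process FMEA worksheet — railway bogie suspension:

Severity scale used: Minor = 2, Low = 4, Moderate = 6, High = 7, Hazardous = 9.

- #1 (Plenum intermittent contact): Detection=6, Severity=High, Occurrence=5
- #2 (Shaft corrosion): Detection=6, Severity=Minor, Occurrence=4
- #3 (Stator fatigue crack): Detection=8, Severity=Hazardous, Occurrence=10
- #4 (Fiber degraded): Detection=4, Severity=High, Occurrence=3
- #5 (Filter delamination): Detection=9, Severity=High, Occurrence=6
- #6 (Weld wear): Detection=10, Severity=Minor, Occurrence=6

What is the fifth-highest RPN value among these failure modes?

RPN = Severity × Occurrence × Detection:
  #1: 7 × 5 × 6 = 210
  #2: 2 × 4 × 6 = 48
  #3: 9 × 10 × 8 = 720
  #4: 7 × 3 × 4 = 84
  #5: 7 × 6 × 9 = 378
  #6: 2 × 6 × 10 = 120
Sorted descending: 720, 378, 210, 120, 84, 48.
The fifth-highest RPN is 84 (#4).

84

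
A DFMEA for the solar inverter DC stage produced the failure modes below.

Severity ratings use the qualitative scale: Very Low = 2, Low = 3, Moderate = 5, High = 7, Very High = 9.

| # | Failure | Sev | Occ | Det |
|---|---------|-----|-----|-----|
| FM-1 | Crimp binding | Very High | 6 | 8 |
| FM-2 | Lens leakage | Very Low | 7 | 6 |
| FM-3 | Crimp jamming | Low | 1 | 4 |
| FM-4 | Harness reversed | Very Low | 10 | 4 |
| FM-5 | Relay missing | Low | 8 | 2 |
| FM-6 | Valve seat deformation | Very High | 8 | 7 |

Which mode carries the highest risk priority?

FM-6

RPN = Severity × Occurrence × Detection:
  FM-1: 9 × 6 × 8 = 432
  FM-2: 2 × 7 × 6 = 84
  FM-3: 3 × 1 × 4 = 12
  FM-4: 2 × 10 × 4 = 80
  FM-5: 3 × 8 × 2 = 48
  FM-6: 9 × 8 × 7 = 504
Highest RPN is 504 → FM-6.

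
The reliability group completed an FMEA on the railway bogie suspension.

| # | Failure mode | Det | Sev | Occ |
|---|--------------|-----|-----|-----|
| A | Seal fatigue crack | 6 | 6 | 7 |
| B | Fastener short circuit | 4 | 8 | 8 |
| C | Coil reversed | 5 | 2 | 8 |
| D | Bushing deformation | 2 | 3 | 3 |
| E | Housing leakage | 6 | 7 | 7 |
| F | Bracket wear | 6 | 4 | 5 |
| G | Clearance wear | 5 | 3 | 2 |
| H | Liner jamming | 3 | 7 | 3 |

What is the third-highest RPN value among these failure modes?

252

RPN = Severity × Occurrence × Detection:
  A: 6 × 7 × 6 = 252
  B: 8 × 8 × 4 = 256
  C: 2 × 8 × 5 = 80
  D: 3 × 3 × 2 = 18
  E: 7 × 7 × 6 = 294
  F: 4 × 5 × 6 = 120
  G: 3 × 2 × 5 = 30
  H: 7 × 3 × 3 = 63
Sorted descending: 294, 256, 252, 120, 80, 63, 30, 18.
The third-highest RPN is 252 (A).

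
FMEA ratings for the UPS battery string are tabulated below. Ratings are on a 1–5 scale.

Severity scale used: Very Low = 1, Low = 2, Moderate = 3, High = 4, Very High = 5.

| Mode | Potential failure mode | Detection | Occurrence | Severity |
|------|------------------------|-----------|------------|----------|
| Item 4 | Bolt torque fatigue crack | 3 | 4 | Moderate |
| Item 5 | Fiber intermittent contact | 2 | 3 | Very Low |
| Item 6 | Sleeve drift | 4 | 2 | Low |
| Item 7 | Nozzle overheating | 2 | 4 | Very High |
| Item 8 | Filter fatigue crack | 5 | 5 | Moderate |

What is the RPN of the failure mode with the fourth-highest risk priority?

RPN = Severity × Occurrence × Detection:
  Item 4: 3 × 4 × 3 = 36
  Item 5: 1 × 3 × 2 = 6
  Item 6: 2 × 2 × 4 = 16
  Item 7: 5 × 4 × 2 = 40
  Item 8: 3 × 5 × 5 = 75
Sorted descending: 75, 40, 36, 16, 6.
The fourth-highest RPN is 16 (Item 6).

16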